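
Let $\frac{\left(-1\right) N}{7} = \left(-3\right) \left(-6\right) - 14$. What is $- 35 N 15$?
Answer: $14700$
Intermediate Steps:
$N = -28$ ($N = - 7 \left(\left(-3\right) \left(-6\right) - 14\right) = - 7 \left(18 - 14\right) = \left(-7\right) 4 = -28$)
$- 35 N 15 = \left(-35\right) \left(-28\right) 15 = 980 \cdot 15 = 14700$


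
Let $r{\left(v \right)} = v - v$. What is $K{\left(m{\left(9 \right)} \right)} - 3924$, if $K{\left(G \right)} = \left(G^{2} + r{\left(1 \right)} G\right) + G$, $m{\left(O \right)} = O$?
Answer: $-3834$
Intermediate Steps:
$r{\left(v \right)} = 0$
$K{\left(G \right)} = G + G^{2}$ ($K{\left(G \right)} = \left(G^{2} + 0 G\right) + G = \left(G^{2} + 0\right) + G = G^{2} + G = G + G^{2}$)
$K{\left(m{\left(9 \right)} \right)} - 3924 = 9 \left(1 + 9\right) - 3924 = 9 \cdot 10 - 3924 = 90 - 3924 = -3834$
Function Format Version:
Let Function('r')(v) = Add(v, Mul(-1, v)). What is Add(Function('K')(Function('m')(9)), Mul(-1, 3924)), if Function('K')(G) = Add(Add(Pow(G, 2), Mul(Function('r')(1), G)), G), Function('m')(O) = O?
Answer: -3834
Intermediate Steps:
Function('r')(v) = 0
Function('K')(G) = Add(G, Pow(G, 2)) (Function('K')(G) = Add(Add(Pow(G, 2), Mul(0, G)), G) = Add(Add(Pow(G, 2), 0), G) = Add(Pow(G, 2), G) = Add(G, Pow(G, 2)))
Add(Function('K')(Function('m')(9)), Mul(-1, 3924)) = Add(Mul(9, Add(1, 9)), Mul(-1, 3924)) = Add(Mul(9, 10), -3924) = Add(90, -3924) = -3834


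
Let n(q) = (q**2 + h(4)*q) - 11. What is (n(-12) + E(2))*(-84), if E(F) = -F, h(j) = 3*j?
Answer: 1092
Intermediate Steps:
n(q) = -11 + q**2 + 12*q (n(q) = (q**2 + (3*4)*q) - 11 = (q**2 + 12*q) - 11 = -11 + q**2 + 12*q)
(n(-12) + E(2))*(-84) = ((-11 + (-12)**2 + 12*(-12)) - 1*2)*(-84) = ((-11 + 144 - 144) - 2)*(-84) = (-11 - 2)*(-84) = -13*(-84) = 1092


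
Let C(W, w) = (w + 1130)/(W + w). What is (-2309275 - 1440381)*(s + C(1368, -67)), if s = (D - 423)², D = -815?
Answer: -7476704975257992/1301 ≈ -5.7469e+12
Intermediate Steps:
C(W, w) = (1130 + w)/(W + w)
s = 1532644 (s = (-815 - 423)² = (-1238)² = 1532644)
(-2309275 - 1440381)*(s + C(1368, -67)) = (-2309275 - 1440381)*(1532644 + (1130 - 67)/(1368 - 67)) = -3749656*(1532644 + 1063/1301) = -3749656*1993970907/1301 = -7476704975257992/1301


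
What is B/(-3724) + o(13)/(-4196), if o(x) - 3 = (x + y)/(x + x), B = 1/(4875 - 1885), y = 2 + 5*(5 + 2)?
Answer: -13705369/11680363240 ≈ -0.0011734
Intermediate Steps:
y = 37 (y = 2 + 5*7 = 2 + 35 = 37)
B = 1/2990 ≈ 0.00033445
o(x) = 3 + (37 + x)/(2*x) (o(x) = 3 + (x + 37)/(x + x) = 3 + (37 + x)/((2*x)) = 3 + (37 + x)*(1/(2*x)) = 3 + (37 + x)/(2*x))
B/(-3724) + o(13)/(-4196) = (1/2990)/(-3724) + ((1/2)*(37 + 7*13)/13)/(-4196) = (1/2990)*(-1/3724) + ((1/2)*(1/13)*(37 + 91))*(-1/4196) = -1/11134760 + ((1/2)*(1/13)*128)*(-1/4196) = -1/11134760 + (64/13)*(-1/4196) = -1/11134760 - 16/13637 = -13705369/11680363240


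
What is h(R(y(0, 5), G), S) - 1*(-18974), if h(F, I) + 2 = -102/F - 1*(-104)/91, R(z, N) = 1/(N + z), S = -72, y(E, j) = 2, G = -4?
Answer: 134240/7 ≈ 19177.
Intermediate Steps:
h(F, I) = -6/7 - 102/F (h(F, I) = -2 + (-102/F - 1*(-104)/91) = -2 + (-102/F + 104*(1/91)) = -2 + (-102/F + 8/7) = -2 + (8/7 - 102/F) = -6/7 - 102/F)
h(R(y(0, 5), G), S) - 1*(-18974) = (-6/7 - 102/(1/(-4 + 2))) - 1*(-18974) = (-6/7 - 102/(1/(-2))) + 18974 = (-6/7 - 102/(-1/2)) + 18974 = (-6/7 - 102*(-2)) + 18974 = (-6/7 + 204) + 18974 = 1422/7 + 18974 = 134240/7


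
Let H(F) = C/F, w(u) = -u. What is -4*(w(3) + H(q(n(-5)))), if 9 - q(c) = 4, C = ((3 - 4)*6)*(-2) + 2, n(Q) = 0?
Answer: ⅘ ≈ 0.80000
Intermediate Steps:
C = 14 (C = -1*6*(-2) + 2 = -6*(-2) + 2 = 12 + 2 = 14)
q(c) = 5 (q(c) = 9 - 1*4 = 9 - 4 = 5)
H(F) = 14/F
-4*(w(3) + H(q(n(-5)))) = -4*(-1*3 + 14/5) = -4*(-3 + 14*(⅕)) = -4*(-3 + 14/5) = -4*(-⅕) = ⅘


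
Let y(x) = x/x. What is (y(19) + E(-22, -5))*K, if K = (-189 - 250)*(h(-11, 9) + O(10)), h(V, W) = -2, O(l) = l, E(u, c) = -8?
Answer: 24584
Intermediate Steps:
K = -3512 (K = (-189 - 250)*(-2 + 10) = -439*8 = -3512)
y(x) = 1
(y(19) + E(-22, -5))*K = (1 - 8)*(-3512) = -7*(-3512) = 24584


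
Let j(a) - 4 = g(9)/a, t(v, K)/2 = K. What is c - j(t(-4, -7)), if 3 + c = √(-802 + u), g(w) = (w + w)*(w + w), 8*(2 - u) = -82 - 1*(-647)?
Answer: 113/7 + I*√13930/4 ≈ 16.143 + 29.506*I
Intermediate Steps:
t(v, K) = 2*K
u = -549/8 (u = 2 - (-82 - 1*(-647))/8 = 2 - (-82 + 647)/8 = 2 - ⅛*565 = 2 - 565/8 = -549/8 ≈ -68.625)
g(w) = 4*w² (g(w) = (2*w)*(2*w) = 4*w²)
j(a) = 4 + 324/a (j(a) = 4 + (4*9²)/a = 4 + (4*81)/a = 4 + 324/a)
c = -3 + I*√13930/4 (c = -3 + √(-802 - 549/8) = -3 + √(-6965/8) = -3 + I*√13930/4 ≈ -3.0 + 29.506*I)
c - j(t(-4, -7)) = (-3 + I*√13930/4) - (4 + 324/((2*(-7)))) = (-3 + I*√13930/4) - (4 + 324/(-14)) = (-3 + I*√13930/4) - (4 + 324*(-1/14)) = (-3 + I*√13930/4) - (4 - 162/7) = (-3 + I*√13930/4) - 1*(-134/7) = (-3 + I*√13930/4) + 134/7 = 113/7 + I*√13930/4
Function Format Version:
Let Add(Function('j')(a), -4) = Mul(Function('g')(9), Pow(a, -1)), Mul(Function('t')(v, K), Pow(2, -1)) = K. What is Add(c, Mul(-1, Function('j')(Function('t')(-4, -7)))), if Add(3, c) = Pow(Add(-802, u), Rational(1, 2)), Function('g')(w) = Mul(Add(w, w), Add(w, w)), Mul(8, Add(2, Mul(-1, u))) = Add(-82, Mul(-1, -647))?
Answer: Add(Rational(113, 7), Mul(Rational(1, 4), I, Pow(13930, Rational(1, 2)))) ≈ Add(16.143, Mul(29.506, I))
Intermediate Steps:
Function('t')(v, K) = Mul(2, K)
u = Rational(-549, 8) (u = Add(2, Mul(Rational(-1, 8), Add(-82, Mul(-1, -647)))) = Add(2, Mul(Rational(-1, 8), Add(-82, 647))) = Add(2, Mul(Rational(-1, 8), 565)) = Add(2, Rational(-565, 8)) = Rational(-549, 8) ≈ -68.625)
Function('g')(w) = Mul(4, Pow(w, 2)) (Function('g')(w) = Mul(Mul(2, w), Mul(2, w)) = Mul(4, Pow(w, 2)))
Function('j')(a) = Add(4, Mul(324, Pow(a, -1))) (Function('j')(a) = Add(4, Mul(Mul(4, Pow(9, 2)), Pow(a, -1))) = Add(4, Mul(Mul(4, 81), Pow(a, -1))) = Add(4, Mul(324, Pow(a, -1))))
c = Add(-3, Mul(Rational(1, 4), I, Pow(13930, Rational(1, 2)))) (c = Add(-3, Pow(Add(-802, Rational(-549, 8)), Rational(1, 2))) = Add(-3, Pow(Rational(-6965, 8), Rational(1, 2))) = Add(-3, Mul(Rational(1, 4), I, Pow(13930, Rational(1, 2)))) ≈ Add(-3.0000, Mul(29.506, I)))
Add(c, Mul(-1, Function('j')(Function('t')(-4, -7)))) = Add(Add(-3, Mul(Rational(1, 4), I, Pow(13930, Rational(1, 2)))), Mul(-1, Add(4, Mul(324, Pow(Mul(2, -7), -1))))) = Add(Add(-3, Mul(Rational(1, 4), I, Pow(13930, Rational(1, 2)))), Mul(-1, Add(4, Mul(324, Pow(-14, -1))))) = Add(Add(-3, Mul(Rational(1, 4), I, Pow(13930, Rational(1, 2)))), Mul(-1, Add(4, Mul(324, Rational(-1, 14))))) = Add(Add(-3, Mul(Rational(1, 4), I, Pow(13930, Rational(1, 2)))), Mul(-1, Add(4, Rational(-162, 7)))) = Add(Add(-3, Mul(Rational(1, 4), I, Pow(13930, Rational(1, 2)))), Mul(-1, Rational(-134, 7))) = Add(Add(-3, Mul(Rational(1, 4), I, Pow(13930, Rational(1, 2)))), Rational(134, 7)) = Add(Rational(113, 7), Mul(Rational(1, 4), I, Pow(13930, Rational(1, 2))))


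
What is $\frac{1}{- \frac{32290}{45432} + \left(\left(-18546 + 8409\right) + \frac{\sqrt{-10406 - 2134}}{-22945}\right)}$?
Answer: $- \frac{550820042932310421660}{5584054260925139800201493} + \frac{4736000868768 i \sqrt{3135}}{5584054260925139800201493} \approx -9.8642 \cdot 10^{-5} + 4.7488 \cdot 10^{-11} i$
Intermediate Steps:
$\frac{1}{- \frac{32290}{45432} + \left(\left(-18546 + 8409\right) + \frac{\sqrt{-10406 - 2134}}{-22945}\right)} = \frac{1}{\left(-32290\right) \frac{1}{45432} - \left(10137 - \sqrt{-12540} \left(- \frac{1}{22945}\right)\right)} = \frac{1}{- \frac{16145}{22716} - \left(10137 - 2 i \sqrt{3135} \left(- \frac{1}{22945}\right)\right)} = \frac{1}{- \frac{16145}{22716} - \left(10137 + \frac{2 i \sqrt{3135}}{22945}\right)} = \frac{1}{- \frac{230288237}{22716} - \frac{2 i \sqrt{3135}}{22945}}$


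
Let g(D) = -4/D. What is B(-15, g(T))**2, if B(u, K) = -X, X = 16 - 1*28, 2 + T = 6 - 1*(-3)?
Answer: 144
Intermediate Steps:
T = 7 (T = -2 + (6 - 1*(-3)) = -2 + (6 + 3) = -2 + 9 = 7)
X = -12 (X = 16 - 28 = -12)
B(u, K) = 12 (B(u, K) = -1*(-12) = 12)
B(-15, g(T))**2 = 12**2 = 144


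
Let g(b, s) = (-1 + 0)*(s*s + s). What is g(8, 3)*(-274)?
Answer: 3288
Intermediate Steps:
g(b, s) = -s - s² (g(b, s) = -(s² + s) = -(s + s²) = -s - s²)
g(8, 3)*(-274) = -1*3*(1 + 3)*(-274) = -1*3*4*(-274) = -12*(-274) = 3288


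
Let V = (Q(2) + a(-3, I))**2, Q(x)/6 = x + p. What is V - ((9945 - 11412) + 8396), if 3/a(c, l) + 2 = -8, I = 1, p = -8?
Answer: -561131/100 ≈ -5611.3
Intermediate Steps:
a(c, l) = -3/10 (a(c, l) = 3/(-2 - 8) = 3/(-10) = 3*(-1/10) = -3/10)
Q(x) = -48 + 6*x (Q(x) = 6*(x - 8) = 6*(-8 + x) = -48 + 6*x)
V = 131769/100 (V = ((-48 + 6*2) - 3/10)**2 = ((-48 + 12) - 3/10)**2 = (-36 - 3/10)**2 = (-363/10)**2 = 131769/100 ≈ 1317.7)
V - ((9945 - 11412) + 8396) = 131769/100 - ((9945 - 11412) + 8396) = 131769/100 - (-1467 + 8396) = 131769/100 - 1*6929 = 131769/100 - 6929 = -561131/100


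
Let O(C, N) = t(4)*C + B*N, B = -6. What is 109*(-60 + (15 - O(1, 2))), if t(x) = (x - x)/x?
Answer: -3597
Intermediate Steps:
t(x) = 0 (t(x) = 0/x = 0)
O(C, N) = -6*N (O(C, N) = 0*C - 6*N = 0 - 6*N = -6*N)
109*(-60 + (15 - O(1, 2))) = 109*(-60 + (15 - (-6)*2)) = 109*(-60 + (15 - 1*(-12))) = 109*(-60 + (15 + 12)) = 109*(-60 + 27) = 109*(-33) = -3597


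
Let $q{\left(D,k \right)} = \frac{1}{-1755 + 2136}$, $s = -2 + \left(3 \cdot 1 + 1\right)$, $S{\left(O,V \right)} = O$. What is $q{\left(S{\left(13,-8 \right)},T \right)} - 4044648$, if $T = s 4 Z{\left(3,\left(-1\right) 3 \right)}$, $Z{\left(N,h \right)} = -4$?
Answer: $- \frac{1541010887}{381} \approx -4.0446 \cdot 10^{6}$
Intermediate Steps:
$s = 2$ ($s = -2 + \left(3 + 1\right) = -2 + 4 = 2$)
$T = -32$ ($T = 2 \cdot 4 \left(-4\right) = 8 \left(-4\right) = -32$)
$q{\left(D,k \right)} = \frac{1}{381}$
$q{\left(S{\left(13,-8 \right)},T \right)} - 4044648 = \frac{1}{381} - 4044648 = - \frac{1541010887}{381}$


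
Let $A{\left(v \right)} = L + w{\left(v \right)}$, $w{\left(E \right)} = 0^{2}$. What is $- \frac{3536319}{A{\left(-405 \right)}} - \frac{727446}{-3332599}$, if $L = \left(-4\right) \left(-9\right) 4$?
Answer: $- \frac{3928342803619}{159964752} \approx -24558.0$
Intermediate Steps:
$L = 144$ ($L = 36 \cdot 4 = 144$)
$w{\left(E \right)} = 0$
$A{\left(v \right)} = 144$ ($A{\left(v \right)} = 144 + 0 = 144$)
$- \frac{3536319}{A{\left(-405 \right)}} - \frac{727446}{-3332599} = - \frac{3536319}{144} - \frac{727446}{-3332599} = \left(-3536319\right) \frac{1}{144} - - \frac{727446}{3332599} = - \frac{1178773}{48} + \frac{727446}{3332599} = - \frac{3928342803619}{159964752}$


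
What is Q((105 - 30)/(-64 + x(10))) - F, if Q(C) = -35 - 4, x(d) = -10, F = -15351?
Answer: 15312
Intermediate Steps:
Q(C) = -39
Q((105 - 30)/(-64 + x(10))) - F = -39 - 1*(-15351) = -39 + 15351 = 15312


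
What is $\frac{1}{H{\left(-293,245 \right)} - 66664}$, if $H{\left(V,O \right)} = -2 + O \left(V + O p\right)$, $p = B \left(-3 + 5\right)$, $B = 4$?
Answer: $\frac{1}{341749} \approx 2.9261 \cdot 10^{-6}$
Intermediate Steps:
$p = 8$ ($p = 4 \left(-3 + 5\right) = 4 \cdot 2 = 8$)
$H{\left(V,O \right)} = -2 + O \left(V + 8 O\right)$ ($H{\left(V,O \right)} = -2 + O \left(V + O 8\right) = -2 + O \left(V + 8 O\right)$)
$\frac{1}{H{\left(-293,245 \right)} - 66664} = \frac{1}{\left(-2 + 8 \cdot 245^{2} + 245 \left(-293\right)\right) - 66664} = \frac{1}{\left(-2 + 8 \cdot 60025 - 71785\right) - 66664} = \frac{1}{\left(-2 + 480200 - 71785\right) - 66664} = \frac{1}{408413 - 66664} = \frac{1}{341749}$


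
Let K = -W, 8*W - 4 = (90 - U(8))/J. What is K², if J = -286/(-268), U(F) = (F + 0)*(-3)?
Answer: 3924361/20449 ≈ 191.91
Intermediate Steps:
U(F) = -3*F (U(F) = F*(-3) = -3*F)
J = 143/134 (J = -286*(-1/268) = 143/134 ≈ 1.0672)
W = 1981/143 (W = ½ + ((90 - (-3)*8)/(143/134))/8 = ½ + ((90 - 1*(-24))*(134/143))/8 = ½ + ((90 + 24)*(134/143))/8 = ½ + (114*(134/143))/8 = ½ + (⅛)*(15276/143) = ½ + 3819/286 = 1981/143 ≈ 13.853)
K = -1981/143 (K = -1*1981/143 = -1981/143 ≈ -13.853)
K² = (-1981/143)² = 3924361/20449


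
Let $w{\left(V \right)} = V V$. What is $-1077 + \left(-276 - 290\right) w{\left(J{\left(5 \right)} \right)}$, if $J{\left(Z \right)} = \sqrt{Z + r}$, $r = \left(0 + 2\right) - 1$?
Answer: $-4473$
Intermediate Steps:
$r = 1$ ($r = 2 - 1 = 1$)
$J{\left(Z \right)} = \sqrt{1 + Z}$ ($J{\left(Z \right)} = \sqrt{Z + 1} = \sqrt{1 + Z}$)
$w{\left(V \right)} = V^{2}$
$-1077 + \left(-276 - 290\right) w{\left(J{\left(5 \right)} \right)} = -1077 + \left(-276 - 290\right) \left(\sqrt{1 + 5}\right)^{2} = -1077 + \left(-276 - 290\right) \left(\sqrt{6}\right)^{2} = -1077 - 3396 = -4473$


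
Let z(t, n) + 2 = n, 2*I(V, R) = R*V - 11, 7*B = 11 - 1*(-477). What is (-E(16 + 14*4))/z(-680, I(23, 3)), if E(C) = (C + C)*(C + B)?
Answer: -15872/21 ≈ -755.81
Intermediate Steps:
B = 488/7 (B = (11 - 1*(-477))/7 = (11 + 477)/7 = (⅐)*488 = 488/7 ≈ 69.714)
I(V, R) = -11/2 + R*V/2 (I(V, R) = (R*V - 11)/2 = (-11 + R*V)/2 = -11/2 + R*V/2)
z(t, n) = -2 + n
E(C) = 2*C*(488/7 + C) (E(C) = (C + C)*(C + 488/7) = (2*C)*(488/7 + C) = 2*C*(488/7 + C))
(-E(16 + 14*4))/z(-680, I(23, 3)) = (-2*(16 + 14*4)*(488 + 7*(16 + 14*4))/7)/(-2 + (-11/2 + (½)*3*23)) = (-2*(16 + 56)*(488 + 7*(16 + 56))/7)/(-2 + (-11/2 + 69/2)) = (-2*72*(488 + 7*72)/7)/(-2 + 29) = -2*72*(488 + 504)/7/27 = -2*72*992/7*(1/27) = -1*142848/7*(1/27) = -142848/7*1/27 = -15872/21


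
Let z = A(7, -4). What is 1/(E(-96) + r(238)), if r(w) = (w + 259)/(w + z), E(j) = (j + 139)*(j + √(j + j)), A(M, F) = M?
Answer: -5054315/21288844081 - 421400*I*√3/21288844081 ≈ -0.00023742 - 3.4285e-5*I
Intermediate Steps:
z = 7
E(j) = (139 + j)*(j + √2*√j) (E(j) = (139 + j)*(j + √(2*j)) = (139 + j)*(j + √2*√j))
r(w) = (259 + w)/(7 + w) (r(w) = (w + 259)/(w + 7) = (259 + w)/(7 + w))
1/(E(-96) + r(238)) = 1/(((-96)² + 139*(-96) + √2*(-96)^(3/2) + 139*√2*√(-96)) + (259 + 238)/(7 + 238)) = 1/((9216 - 13344 + √2*(-384*I*√6) + 139*√2*(4*I*√6)) + 497/245) = 1/((9216 - 13344 - 768*I*√3 + 1112*I*√3) + (1/245)*497) = 1/((-4128 + 344*I*√3) + 71/35) = 1/(-144409/35 + 344*I*√3)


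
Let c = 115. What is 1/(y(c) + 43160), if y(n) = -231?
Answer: 1/42929 ≈ 2.3294e-5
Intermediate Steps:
1/(y(c) + 43160) = 1/(-231 + 43160) = 1/42929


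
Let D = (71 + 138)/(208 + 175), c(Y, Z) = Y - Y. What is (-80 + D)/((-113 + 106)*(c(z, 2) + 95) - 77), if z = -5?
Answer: 30431/284186 ≈ 0.10708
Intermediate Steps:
c(Y, Z) = 0
D = 209/383 ≈ 0.54569
(-80 + D)/((-113 + 106)*(c(z, 2) + 95) - 77) = (-80 + 209/383)/((-113 + 106)*(0 + 95) - 77) = -30431/(383*(-7*95 - 77)) = -30431/(383*(-665 - 77)) = -30431/383/(-742) = -30431/383*(-1/742) = 30431/284186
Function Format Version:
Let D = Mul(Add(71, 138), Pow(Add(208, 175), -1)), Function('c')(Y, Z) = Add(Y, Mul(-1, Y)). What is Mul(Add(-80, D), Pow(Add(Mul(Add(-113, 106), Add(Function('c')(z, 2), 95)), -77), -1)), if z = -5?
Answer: Rational(30431, 284186) ≈ 0.10708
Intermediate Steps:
Function('c')(Y, Z) = 0
D = Rational(209, 383) (D = Mul(209, Pow(383, -1)) = Mul(209, Rational(1, 383)) = Rational(209, 383) ≈ 0.54569)
Mul(Add(-80, D), Pow(Add(Mul(Add(-113, 106), Add(Function('c')(z, 2), 95)), -77), -1)) = Mul(Add(-80, Rational(209, 383)), Pow(Add(Mul(Add(-113, 106), Add(0, 95)), -77), -1)) = Mul(Rational(-30431, 383), Pow(Add(Mul(-7, 95), -77), -1)) = Mul(Rational(-30431, 383), Pow(Add(-665, -77), -1)) = Mul(Rational(-30431, 383), Pow(-742, -1)) = Mul(Rational(-30431, 383), Rational(-1, 742)) = Rational(30431, 284186)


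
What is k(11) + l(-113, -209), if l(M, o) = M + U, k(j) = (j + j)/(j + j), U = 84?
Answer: -28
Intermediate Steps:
k(j) = 1 (k(j) = (2*j)/((2*j)) = (2*j)*(1/(2*j)) = 1)
l(M, o) = 84 + M (l(M, o) = M + 84 = 84 + M)
k(11) + l(-113, -209) = 1 + (84 - 113) = 1 - 29 = -28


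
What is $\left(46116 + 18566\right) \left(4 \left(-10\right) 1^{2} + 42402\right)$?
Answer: $2740058884$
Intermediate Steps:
$\left(46116 + 18566\right) \left(4 \left(-10\right) 1^{2} + 42402\right) = 64682 \left(\left(-40\right) 1 + 42402\right) = 64682 \left(-40 + 42402\right) = 64682 \cdot 42362 = 2740058884$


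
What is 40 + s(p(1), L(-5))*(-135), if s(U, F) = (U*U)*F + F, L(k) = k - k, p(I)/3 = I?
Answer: 40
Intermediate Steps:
p(I) = 3*I
L(k) = 0
s(U, F) = F + F*U² (s(U, F) = U²*F + F = F*U² + F = F + F*U²)
40 + s(p(1), L(-5))*(-135) = 40 + (0*(1 + (3*1)²))*(-135) = 40 + (0*(1 + 3²))*(-135) = 40 + (0*(1 + 9))*(-135) = 40 + (0*10)*(-135) = 40 + 0*(-135) = 40 + 0 = 40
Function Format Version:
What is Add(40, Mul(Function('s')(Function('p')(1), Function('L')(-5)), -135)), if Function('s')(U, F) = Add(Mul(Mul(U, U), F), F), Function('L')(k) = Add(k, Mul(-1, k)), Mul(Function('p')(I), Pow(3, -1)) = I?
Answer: 40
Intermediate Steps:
Function('p')(I) = Mul(3, I)
Function('L')(k) = 0
Function('s')(U, F) = Add(F, Mul(F, Pow(U, 2))) (Function('s')(U, F) = Add(Mul(Pow(U, 2), F), F) = Add(Mul(F, Pow(U, 2)), F) = Add(F, Mul(F, Pow(U, 2))))
Add(40, Mul(Function('s')(Function('p')(1), Function('L')(-5)), -135)) = Add(40, Mul(Mul(0, Add(1, Pow(Mul(3, 1), 2))), -135)) = Add(40, Mul(Mul(0, Add(1, Pow(3, 2))), -135)) = Add(40, Mul(Mul(0, Add(1, 9)), -135)) = Add(40, Mul(Mul(0, 10), -135)) = Add(40, Mul(0, -135)) = Add(40, 0) = 40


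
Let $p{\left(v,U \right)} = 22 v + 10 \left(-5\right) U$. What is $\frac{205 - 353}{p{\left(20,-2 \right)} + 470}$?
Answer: $- \frac{74}{505} \approx -0.14653$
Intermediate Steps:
$p{\left(v,U \right)} = - 50 U + 22 v$ ($p{\left(v,U \right)} = 22 v - 50 U = - 50 U + 22 v$)
$\frac{205 - 353}{p{\left(20,-2 \right)} + 470} = \frac{205 - 353}{\left(\left(-50\right) \left(-2\right) + 22 \cdot 20\right) + 470} = - \frac{148}{\left(100 + 440\right) + 470} = - \frac{148}{540 + 470} = - \frac{148}{1010} = \left(-148\right) \frac{1}{1010} = - \frac{74}{505}$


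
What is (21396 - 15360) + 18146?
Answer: 24182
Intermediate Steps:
(21396 - 15360) + 18146 = 6036 + 18146 = 24182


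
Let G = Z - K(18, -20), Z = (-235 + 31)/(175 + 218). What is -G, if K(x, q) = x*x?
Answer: 42512/131 ≈ 324.52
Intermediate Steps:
K(x, q) = x**2
Z = -68/131 (Z = -204/393 = -204*1/393 = -68/131 ≈ -0.51908)
G = -42512/131 (G = -68/131 - 1*18**2 = -68/131 - 1*324 = -68/131 - 324 = -42512/131 ≈ -324.52)
-G = -1*(-42512/131) = 42512/131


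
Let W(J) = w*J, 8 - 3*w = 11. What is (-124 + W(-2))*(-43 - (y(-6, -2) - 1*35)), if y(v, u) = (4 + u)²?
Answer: 1464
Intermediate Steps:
w = -1 (w = 8/3 - ⅓*11 = 8/3 - 11/3 = -1)
W(J) = -J
(-124 + W(-2))*(-43 - (y(-6, -2) - 1*35)) = (-124 - 1*(-2))*(-43 - ((4 - 2)² - 1*35)) = (-124 + 2)*(-43 - (2² - 35)) = -122*(-43 - (4 - 35)) = -122*(-43 - 1*(-31)) = -122*(-43 + 31) = -122*(-12) = 1464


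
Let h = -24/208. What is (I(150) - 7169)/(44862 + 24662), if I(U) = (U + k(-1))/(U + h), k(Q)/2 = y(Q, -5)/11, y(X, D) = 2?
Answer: -307270519/2980285308 ≈ -0.10310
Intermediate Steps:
k(Q) = 4/11 (k(Q) = 2*(2/11) = 4/11)
h = -3/26 (h = -24*1/208 = -3/26 ≈ -0.11538)
I(U) = (4/11 + U)/(-3/26 + U) (I(U) = (U + 4/11)/(U - 3/26) = (4/11 + U)/(-3/26 + U))
(I(150) - 7169)/(44862 + 24662) = (26*(4 + 11*150)/(11*(-3 + 26*150)) - 7169)/(44862 + 24662) = (26*(4 + 1650)/(11*(-3 + 3900)) - 7169)/69524 = ((26/11)*1654/3897 - 7169)*(1/69524) = ((26/11)*(1/3897)*1654 - 7169)*(1/69524) = (43004/42867 - 7169)*(1/69524) = -307270519/42867*1/69524 = -307270519/2980285308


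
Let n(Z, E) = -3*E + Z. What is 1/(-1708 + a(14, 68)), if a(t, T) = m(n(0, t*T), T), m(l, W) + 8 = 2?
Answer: -1/1714 ≈ -0.00058343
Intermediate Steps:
n(Z, E) = Z - 3*E
m(l, W) = -6 (m(l, W) = -8 + 2 = -6)
a(t, T) = -6
1/(-1708 + a(14, 68)) = 1/(-1708 - 6) = 1/(-1714) = -1/1714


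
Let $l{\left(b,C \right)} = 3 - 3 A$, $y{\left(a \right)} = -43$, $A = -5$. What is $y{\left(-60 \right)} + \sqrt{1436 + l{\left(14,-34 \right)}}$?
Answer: $-43 + \sqrt{1454} \approx -4.8686$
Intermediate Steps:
$l{\left(b,C \right)} = 18$ ($l{\left(b,C \right)} = 3 - -15 = 3 + 15 = 18$)
$y{\left(-60 \right)} + \sqrt{1436 + l{\left(14,-34 \right)}} = -43 + \sqrt{1436 + 18} = -43 + \sqrt{1454}$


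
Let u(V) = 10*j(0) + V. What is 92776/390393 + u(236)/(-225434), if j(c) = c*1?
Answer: 10411366018/44003927781 ≈ 0.23660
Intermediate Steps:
j(c) = c
u(V) = V (u(V) = 10*0 + V = 0 + V = V)
92776/390393 + u(236)/(-225434) = 92776/390393 + 236/(-225434) = 92776*(1/390393) + 236*(-1/225434) = 92776/390393 - 118/112717 = 10411366018/44003927781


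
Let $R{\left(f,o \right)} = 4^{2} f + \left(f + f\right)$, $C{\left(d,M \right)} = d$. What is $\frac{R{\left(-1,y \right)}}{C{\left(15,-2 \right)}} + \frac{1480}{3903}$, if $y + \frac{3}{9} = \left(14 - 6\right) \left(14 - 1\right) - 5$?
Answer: $- \frac{16018}{19515} \approx -0.8208$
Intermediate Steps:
$y = \frac{296}{3}$ ($y = - \frac{1}{3} - \left(5 - \left(14 - 6\right) \left(14 - 1\right)\right) = - \frac{1}{3} + \left(8 \cdot 13 - 5\right) = - \frac{1}{3} + \left(104 - 5\right) = - \frac{1}{3} + 99 = \frac{296}{3} \approx 98.667$)
$R{\left(f,o \right)} = 18 f$ ($R{\left(f,o \right)} = 16 f + 2 f = 18 f$)
$\frac{R{\left(-1,y \right)}}{C{\left(15,-2 \right)}} + \frac{1480}{3903} = \frac{18 \left(-1\right)}{15} + \frac{1480}{3903} = \left(-18\right) \frac{1}{15} + 1480 \cdot \frac{1}{3903} = - \frac{6}{5} + \frac{1480}{3903} = - \frac{16018}{19515}$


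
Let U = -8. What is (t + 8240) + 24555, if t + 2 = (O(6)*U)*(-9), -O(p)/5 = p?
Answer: 30633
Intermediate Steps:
O(p) = -5*p
t = -2162 (t = -2 + (-5*6*(-8))*(-9) = -2 - 30*(-8)*(-9) = -2 + 240*(-9) = -2 - 2160 = -2162)
(t + 8240) + 24555 = (-2162 + 8240) + 24555 = 6078 + 24555 = 30633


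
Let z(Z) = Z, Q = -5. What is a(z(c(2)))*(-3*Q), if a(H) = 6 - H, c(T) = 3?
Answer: 45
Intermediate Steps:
a(z(c(2)))*(-3*Q) = (6 - 1*3)*(-3*(-5)) = (6 - 3)*15 = 3*15 = 45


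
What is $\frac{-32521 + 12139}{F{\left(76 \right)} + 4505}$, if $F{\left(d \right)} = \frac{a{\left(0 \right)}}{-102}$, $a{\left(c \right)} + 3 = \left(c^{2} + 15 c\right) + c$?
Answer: $- \frac{230996}{51057} \approx -4.5243$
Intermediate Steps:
$a{\left(c \right)} = -3 + c^{2} + 16 c$ ($a{\left(c \right)} = -3 + \left(\left(c^{2} + 15 c\right) + c\right) = -3 + \left(c^{2} + 16 c\right) = -3 + c^{2} + 16 c$)
$F{\left(d \right)} = \frac{1}{34}$ ($F{\left(d \right)} = \frac{-3 + 0^{2} + 16 \cdot 0}{-102} = \left(-3 + 0 + 0\right) \left(- \frac{1}{102}\right) = \left(-3\right) \left(- \frac{1}{102}\right) = \frac{1}{34}$)
$\frac{-32521 + 12139}{F{\left(76 \right)} + 4505} = \frac{-32521 + 12139}{\frac{1}{34} + 4505} = - \frac{20382}{\frac{153171}{34}} = \left(-20382\right) \frac{34}{153171} = - \frac{230996}{51057}$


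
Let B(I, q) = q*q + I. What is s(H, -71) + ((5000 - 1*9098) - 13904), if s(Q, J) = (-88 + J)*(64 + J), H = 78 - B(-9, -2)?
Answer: -16889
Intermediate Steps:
B(I, q) = I + q**2 (B(I, q) = q**2 + I = I + q**2)
H = 83 (H = 78 - (-9 + (-2)**2) = 78 - (-9 + 4) = 78 - 1*(-5) = 78 + 5 = 83)
s(H, -71) + ((5000 - 1*9098) - 13904) = (-5632 + (-71)**2 - 24*(-71)) + ((5000 - 1*9098) - 13904) = (-5632 + 5041 + 1704) + ((5000 - 9098) - 13904) = 1113 + (-4098 - 13904) = 1113 - 18002 = -16889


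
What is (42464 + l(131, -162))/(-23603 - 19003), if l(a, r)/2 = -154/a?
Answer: -2781238/2790693 ≈ -0.99661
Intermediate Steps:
l(a, r) = -308/a (l(a, r) = 2*(-154/a) = -308/a)
(42464 + l(131, -162))/(-23603 - 19003) = (42464 - 308/131)/(-23603 - 19003) = (42464 - 308*1/131)/(-42606) = (42464 - 308/131)*(-1/42606) = (5562476/131)*(-1/42606) = -2781238/2790693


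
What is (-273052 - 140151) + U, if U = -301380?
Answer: -714583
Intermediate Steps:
(-273052 - 140151) + U = (-273052 - 140151) - 301380 = -413203 - 301380 = -714583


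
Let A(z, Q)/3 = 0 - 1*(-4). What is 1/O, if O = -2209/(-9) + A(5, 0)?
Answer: 9/2317 ≈ 0.0038843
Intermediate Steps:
A(z, Q) = 12 (A(z, Q) = 3*(0 - 1*(-4)) = 3*(0 + 4) = 3*4 = 12)
O = 2317/9 (O = -2209/(-9) + 12 = -2209*(-1)/9 + 12 = -47*(-47/9) + 12 = 2209/9 + 12 = 2317/9 ≈ 257.44)
1/O = 1/(2317/9) = 9/2317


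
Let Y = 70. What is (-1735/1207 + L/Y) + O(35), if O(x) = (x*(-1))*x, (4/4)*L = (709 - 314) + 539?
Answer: -51247181/42245 ≈ -1213.1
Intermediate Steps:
L = 934 (L = (709 - 314) + 539 = 395 + 539 = 934)
O(x) = -x**2 (O(x) = (-x)*x = -x**2)
(-1735/1207 + L/Y) + O(35) = (-1735/1207 + 934/70) - 1*35**2 = (-1735*1/1207 + 934*(1/70)) - 1*1225 = (-1735/1207 + 467/35) - 1225 = 502944/42245 - 1225 = -51247181/42245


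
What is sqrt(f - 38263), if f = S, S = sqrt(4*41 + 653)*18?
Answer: sqrt(-38263 + 18*sqrt(817)) ≈ 194.29*I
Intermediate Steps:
S = 18*sqrt(817) (S = sqrt(164 + 653)*18 = sqrt(817)*18 = 18*sqrt(817) ≈ 514.50)
f = 18*sqrt(817) ≈ 514.50
sqrt(f - 38263) = sqrt(18*sqrt(817) - 38263) = sqrt(-38263 + 18*sqrt(817))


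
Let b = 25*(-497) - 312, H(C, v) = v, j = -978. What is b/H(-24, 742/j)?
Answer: 6228393/371 ≈ 16788.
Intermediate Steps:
b = -12737 (b = -12425 - 312 = -12737)
b/H(-24, 742/j) = -12737/(742/(-978)) = -12737/(742*(-1/978)) = -12737/(-371/489) = -12737*(-489/371) = 6228393/371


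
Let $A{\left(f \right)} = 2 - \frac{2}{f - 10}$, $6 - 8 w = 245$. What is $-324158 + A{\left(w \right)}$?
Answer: $- \frac{103405748}{319} \approx -3.2416 \cdot 10^{5}$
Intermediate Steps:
$w = - \frac{239}{8}$ ($w = \frac{3}{4} - \frac{245}{8} = - \frac{239}{8} \approx -29.875$)
$A{\left(f \right)} = 2 - \frac{2}{-10 + f}$
$-324158 + A{\left(w \right)} = -324158 + \frac{2 \left(-11 - \frac{239}{8}\right)}{-10 - \frac{239}{8}} = -324158 + 2 \frac{1}{- \frac{319}{8}} \left(- \frac{327}{8}\right) = -324158 + 2 \left(- \frac{8}{319}\right) \left(- \frac{327}{8}\right) = -324158 + \frac{654}{319} = - \frac{103405748}{319}$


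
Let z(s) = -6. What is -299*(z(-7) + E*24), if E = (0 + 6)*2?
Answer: -84318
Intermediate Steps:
E = 12 (E = 6*2 = 12)
-299*(z(-7) + E*24) = -299*(-6 + 12*24) = -299*(-6 + 288) = -299*282 = -84318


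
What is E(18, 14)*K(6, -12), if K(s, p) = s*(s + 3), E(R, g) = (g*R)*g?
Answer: 190512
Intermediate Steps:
E(R, g) = R*g² (E(R, g) = (R*g)*g = R*g²)
K(s, p) = s*(3 + s)
E(18, 14)*K(6, -12) = (18*14²)*(6*(3 + 6)) = (18*196)*(6*9) = 3528*54 = 190512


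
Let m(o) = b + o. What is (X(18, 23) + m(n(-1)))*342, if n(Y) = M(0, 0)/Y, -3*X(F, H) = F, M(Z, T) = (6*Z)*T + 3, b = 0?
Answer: -3078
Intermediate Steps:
M(Z, T) = 3 + 6*T*Z (M(Z, T) = 6*T*Z + 3 = 3 + 6*T*Z)
X(F, H) = -F/3
n(Y) = 3/Y (n(Y) = (3 + 6*0*0)/Y = (3 + 0)/Y = 3/Y)
m(o) = o (m(o) = 0 + o = o)
(X(18, 23) + m(n(-1)))*342 = (-⅓*18 + 3/(-1))*342 = (-6 + 3*(-1))*342 = (-6 - 3)*342 = -9*342 = -3078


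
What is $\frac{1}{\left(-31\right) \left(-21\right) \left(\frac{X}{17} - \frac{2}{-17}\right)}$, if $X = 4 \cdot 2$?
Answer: $\frac{17}{6510} \approx 0.0026114$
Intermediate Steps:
$X = 8$
$\frac{1}{\left(-31\right) \left(-21\right) \left(\frac{X}{17} - \frac{2}{-17}\right)} = \frac{1}{\left(-31\right) \left(-21\right) \left(\frac{8}{17} - \frac{2}{-17}\right)} = \frac{1}{651 \left(8 \cdot \frac{1}{17} - - \frac{2}{17}\right)} = \frac{1}{651 \left(\frac{8}{17} + \frac{2}{17}\right)} = \frac{1}{651 \cdot \frac{10}{17}} = \frac{1}{\frac{6510}{17}} = \frac{17}{6510}$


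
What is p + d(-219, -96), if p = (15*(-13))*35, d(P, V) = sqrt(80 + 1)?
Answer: -6816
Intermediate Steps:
d(P, V) = 9 (d(P, V) = sqrt(81) = 9)
p = -6825 (p = -195*35 = -6825)
p + d(-219, -96) = -6825 + 9 = -6816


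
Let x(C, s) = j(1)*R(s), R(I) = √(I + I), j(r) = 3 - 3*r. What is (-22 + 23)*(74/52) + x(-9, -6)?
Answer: 37/26 ≈ 1.4231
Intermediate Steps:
R(I) = √2*√I (R(I) = √(2*I) = √2*√I)
x(C, s) = 0 (x(C, s) = (3 - 3*1)*(√2*√s) = (3 - 3)*(√2*√s) = 0*(√2*√s) = 0)
(-22 + 23)*(74/52) + x(-9, -6) = (-22 + 23)*(74/52) + 0 = 1*(74*(1/52)) + 0 = 1*(37/26) + 0 = 37/26 + 0 = 37/26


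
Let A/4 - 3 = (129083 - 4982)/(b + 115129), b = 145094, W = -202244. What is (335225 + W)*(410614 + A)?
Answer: 4736553872190654/86741 ≈ 5.4606e+10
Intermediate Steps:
A = 1206360/86741 (A = 12 + 4*((129083 - 4982)/(145094 + 115129)) = 12 + 4*(124101/260223) = 12 + 4*(124101*(1/260223)) = 12 + 4*(41367/86741) = 12 + 165468/86741 = 1206360/86741 ≈ 13.908)
(335225 + W)*(410614 + A) = (335225 - 202244)*(410614 + 1206360/86741) = 132981*(35618275334/86741) = 4736553872190654/86741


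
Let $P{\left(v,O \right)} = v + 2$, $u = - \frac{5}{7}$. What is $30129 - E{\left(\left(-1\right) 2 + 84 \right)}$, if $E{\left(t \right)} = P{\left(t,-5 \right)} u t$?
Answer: $35049$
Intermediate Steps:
$u = - \frac{5}{7}$ ($u = \left(-5\right) \frac{1}{7} = - \frac{5}{7} \approx -0.71429$)
$P{\left(v,O \right)} = 2 + v$
$E{\left(t \right)} = t \left(- \frac{10}{7} - \frac{5 t}{7}\right)$ ($E{\left(t \right)} = \left(2 + t\right) \left(- \frac{5}{7}\right) t = \left(- \frac{10}{7} - \frac{5 t}{7}\right) t = t \left(- \frac{10}{7} - \frac{5 t}{7}\right)$)
$30129 - E{\left(\left(-1\right) 2 + 84 \right)} = 30129 - - \frac{5 \left(\left(-1\right) 2 + 84\right) \left(2 + \left(\left(-1\right) 2 + 84\right)\right)}{7} = 30129 - - \frac{5 \left(-2 + 84\right) \left(2 + \left(-2 + 84\right)\right)}{7} = 30129 - \left(- \frac{5}{7}\right) 82 \left(2 + 82\right) = 30129 - \left(- \frac{5}{7}\right) 82 \cdot 84 = 30129 - -4920 = 30129 + 4920 = 35049$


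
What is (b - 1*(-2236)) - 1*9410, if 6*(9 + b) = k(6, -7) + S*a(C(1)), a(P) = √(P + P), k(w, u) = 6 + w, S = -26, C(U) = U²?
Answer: -7181 - 13*√2/3 ≈ -7187.1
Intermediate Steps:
a(P) = √2*√P (a(P) = √(2*P) = √2*√P)
b = -7 - 13*√2/3 (b = -9 + ((6 + 6) - 26*√2*√(1²))/6 = -9 + (12 - 26*√2*√1)/6 = -9 + (12 - 26*√2)/6 = -9 + (2 - 13*√2/3) = -7 - 13*√2/3 ≈ -13.128)
(b - 1*(-2236)) - 1*9410 = ((-7 - 13*√2/3) - 1*(-2236)) - 1*9410 = ((-7 - 13*√2/3) + 2236) - 9410 = (2229 - 13*√2/3) - 9410 = -7181 - 13*√2/3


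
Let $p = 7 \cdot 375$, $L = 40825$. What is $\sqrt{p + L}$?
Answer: $5 \sqrt{1738} \approx 208.45$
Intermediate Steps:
$p = 2625$
$\sqrt{p + L} = \sqrt{2625 + 40825} = \sqrt{43450} = 5 \sqrt{1738}$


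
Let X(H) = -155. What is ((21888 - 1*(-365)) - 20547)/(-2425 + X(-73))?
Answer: -853/1290 ≈ -0.66124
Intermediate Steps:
((21888 - 1*(-365)) - 20547)/(-2425 + X(-73)) = ((21888 - 1*(-365)) - 20547)/(-2425 - 155) = ((21888 + 365) - 20547)/(-2580) = (22253 - 20547)*(-1/2580) = 1706*(-1/2580) = -853/1290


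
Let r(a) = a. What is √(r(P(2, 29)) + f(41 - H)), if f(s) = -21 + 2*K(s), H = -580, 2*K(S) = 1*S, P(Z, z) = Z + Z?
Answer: 2*√151 ≈ 24.576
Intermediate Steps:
P(Z, z) = 2*Z
K(S) = S/2 (K(S) = (1*S)/2 = S/2)
f(s) = -21 + s (f(s) = -21 + 2*(s/2) = -21 + s)
√(r(P(2, 29)) + f(41 - H)) = √(2*2 + (-21 + (41 - 1*(-580)))) = √(4 + (-21 + (41 + 580))) = √(4 + (-21 + 621)) = √(4 + 600) = √604 = 2*√151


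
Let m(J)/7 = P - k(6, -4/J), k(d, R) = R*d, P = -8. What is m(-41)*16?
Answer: -39424/41 ≈ -961.56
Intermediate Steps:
m(J) = -56 + 168/J (m(J) = 7*(-8 - (-4/J)*6) = 7*(-8 - (-24)/J) = 7*(-8 + 24/J) = -56 + 168/J)
m(-41)*16 = (-56 + 168/(-41))*16 = (-56 + 168*(-1/41))*16 = (-56 - 168/41)*16 = -2464/41*16 = -39424/41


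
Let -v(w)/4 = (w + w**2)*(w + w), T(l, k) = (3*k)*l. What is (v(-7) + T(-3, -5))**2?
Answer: 5745609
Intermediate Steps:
T(l, k) = 3*k*l
v(w) = -8*w*(w + w**2) (v(w) = -4*(w + w**2)*(w + w) = -4*(w + w**2)*2*w = -8*w*(w + w**2))
(v(-7) + T(-3, -5))**2 = (8*(-7)**2*(-1 - 1*(-7)) + 3*(-5)*(-3))**2 = (8*49*(-1 + 7) + 45)**2 = (8*49*6 + 45)**2 = (2352 + 45)**2 = 2397**2 = 5745609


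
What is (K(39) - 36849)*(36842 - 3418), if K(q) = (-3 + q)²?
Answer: -1188323472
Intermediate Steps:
(K(39) - 36849)*(36842 - 3418) = ((-3 + 39)² - 36849)*(36842 - 3418) = (36² - 36849)*33424 = (1296 - 36849)*33424 = -35553*33424 = -1188323472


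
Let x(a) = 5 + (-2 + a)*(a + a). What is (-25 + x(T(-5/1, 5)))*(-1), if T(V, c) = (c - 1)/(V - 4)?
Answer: 1444/81 ≈ 17.827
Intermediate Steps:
T(V, c) = (-1 + c)/(-4 + V)
x(a) = 5 + 2*a*(-2 + a) (x(a) = 5 + (-2 + a)*(2*a) = 5 + 2*a*(-2 + a))
(-25 + x(T(-5/1, 5)))*(-1) = (-25 + (5 - 4*(-1 + 5)/(-4 - 5/1) + 2*((-1 + 5)/(-4 - 5/1))²))*(-1) = (-25 + (5 - 4*4/(-4 - 5*1) + 2*(4/(-4 - 5*1))²))*(-1) = (-25 + (5 - 4*4/(-4 - 5) + 2*(4/(-4 - 5))²))*(-1) = (-25 + (5 - 4*4/(-9) + 2*(4/(-9))²))*(-1) = (-25 + (5 - (-4)*4/9 + 2*(-⅑*4)²))*(-1) = (-25 + (5 - 4*(-4/9) + 2*(-4/9)²))*(-1) = (-25 + (5 + 16/9 + 2*(16/81)))*(-1) = (-25 + (5 + 16/9 + 32/81))*(-1) = (-25 + 581/81)*(-1) = -1444/81*(-1) = 1444/81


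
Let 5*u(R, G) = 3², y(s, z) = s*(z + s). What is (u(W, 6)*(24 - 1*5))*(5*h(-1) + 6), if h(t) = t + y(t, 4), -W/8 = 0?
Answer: -2394/5 ≈ -478.80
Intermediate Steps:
W = 0 (W = -8*0 = 0)
y(s, z) = s*(s + z)
u(R, G) = 9/5 (u(R, G) = (⅕)*3² = (⅕)*9 = 9/5)
h(t) = t + t*(4 + t) (h(t) = t + t*(t + 4) = t + t*(4 + t))
(u(W, 6)*(24 - 1*5))*(5*h(-1) + 6) = (9*(24 - 1*5)/5)*(5*(-(5 - 1)) + 6) = (9*(24 - 5)/5)*(5*(-1*4) + 6) = ((9/5)*19)*(5*(-4) + 6) = 171*(-20 + 6)/5 = (171/5)*(-14) = -2394/5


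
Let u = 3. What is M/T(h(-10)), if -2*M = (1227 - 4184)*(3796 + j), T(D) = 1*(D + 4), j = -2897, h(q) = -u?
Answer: 2658343/2 ≈ 1.3292e+6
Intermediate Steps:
h(q) = -3 (h(q) = -1*3 = -3)
T(D) = 4 + D (T(D) = 1*(4 + D) = 4 + D)
M = 2658343/2 (M = -(1227 - 4184)*(3796 - 2897)/2 = -(-2957)*899/2 = -½*(-2658343) = 2658343/2 ≈ 1.3292e+6)
M/T(h(-10)) = 2658343/(2*(4 - 3)) = (2658343/2)/1 = (2658343/2)*1 = 2658343/2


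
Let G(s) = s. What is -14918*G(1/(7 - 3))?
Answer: -7459/2 ≈ -3729.5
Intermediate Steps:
-14918*G(1/(7 - 3)) = -14918/(7 - 3) = -14918/4 = -14918*1/4 = -7459/2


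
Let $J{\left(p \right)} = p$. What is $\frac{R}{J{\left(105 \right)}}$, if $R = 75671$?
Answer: $\frac{75671}{105} \approx 720.68$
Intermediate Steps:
$\frac{R}{J{\left(105 \right)}} = \frac{75671}{105}$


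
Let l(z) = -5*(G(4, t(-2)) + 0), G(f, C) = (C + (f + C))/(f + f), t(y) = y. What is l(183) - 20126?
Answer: -20126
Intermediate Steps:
G(f, C) = (f + 2*C)/(2*f) (G(f, C) = (C + (C + f))/((2*f)) = (f + 2*C)*(1/(2*f)) = (f + 2*C)/(2*f))
l(z) = 0 (l(z) = -5*((-2 + (1/2)*4)/4 + 0) = -5*((-2 + 2)/4 + 0) = -5*((1/4)*0 + 0) = -5*(0 + 0) = -5*0 = 0)
l(183) - 20126 = 0 - 20126 = -20126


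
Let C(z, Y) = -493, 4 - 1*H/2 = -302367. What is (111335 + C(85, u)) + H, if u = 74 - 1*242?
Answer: 715584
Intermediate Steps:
H = 604742 (H = 8 - 2*(-302367) = 8 + 604734 = 604742)
u = -168 (u = 74 - 242 = -168)
(111335 + C(85, u)) + H = (111335 - 493) + 604742 = 110842 + 604742 = 715584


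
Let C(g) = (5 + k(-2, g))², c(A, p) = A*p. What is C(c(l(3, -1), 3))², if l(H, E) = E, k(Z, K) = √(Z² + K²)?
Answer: (5 + √13)⁴ ≈ 5484.2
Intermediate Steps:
k(Z, K) = √(K² + Z²)
C(g) = (5 + √(4 + g²))² (C(g) = (5 + √(g² + (-2)²))² = (5 + √(g² + 4))² = (5 + √(4 + g²))²)
C(c(l(3, -1), 3))² = ((5 + √(4 + (-1*3)²))²)² = ((5 + √(4 + (-3)²))²)² = ((5 + √(4 + 9))²)² = ((5 + √13)²)² = (5 + √13)⁴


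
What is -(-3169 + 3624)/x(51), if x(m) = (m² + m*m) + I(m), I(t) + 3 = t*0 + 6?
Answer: -91/1041 ≈ -0.087416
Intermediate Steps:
I(t) = 3 (I(t) = -3 + (t*0 + 6) = -3 + (0 + 6) = -3 + 6 = 3)
x(m) = 3 + 2*m² (x(m) = (m² + m*m) + 3 = (m² + m²) + 3 = 2*m² + 3 = 3 + 2*m²)
-(-3169 + 3624)/x(51) = -(-3169 + 3624)/(3 + 2*51²) = -455/(3 + 2*2601) = -455/(3 + 5202) = -455/5205 = -1*91/1041 = -91/1041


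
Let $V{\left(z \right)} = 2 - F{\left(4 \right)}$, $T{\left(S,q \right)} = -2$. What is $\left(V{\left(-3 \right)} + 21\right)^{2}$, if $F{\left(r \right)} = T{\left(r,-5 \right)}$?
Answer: $625$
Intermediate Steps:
$F{\left(r \right)} = -2$
$V{\left(z \right)} = 4$ ($V{\left(z \right)} = 2 - -2 = 2 + 2 = 4$)
$\left(V{\left(-3 \right)} + 21\right)^{2} = \left(4 + 21\right)^{2} = 25^{2} = 625$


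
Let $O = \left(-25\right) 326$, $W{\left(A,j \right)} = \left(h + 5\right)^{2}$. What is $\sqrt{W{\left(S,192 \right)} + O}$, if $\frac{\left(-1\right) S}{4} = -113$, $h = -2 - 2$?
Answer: $i \sqrt{8149} \approx 90.272 i$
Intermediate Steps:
$h = -4$ ($h = -2 - 2 = -4$)
$S = 452$ ($S = \left(-4\right) \left(-113\right) = 452$)
$W{\left(A,j \right)} = 1$ ($W{\left(A,j \right)} = \left(-4 + 5\right)^{2} = 1^{2} = 1$)
$O = -8150$
$\sqrt{W{\left(S,192 \right)} + O} = \sqrt{1 - 8150} = \sqrt{-8149} = i \sqrt{8149}$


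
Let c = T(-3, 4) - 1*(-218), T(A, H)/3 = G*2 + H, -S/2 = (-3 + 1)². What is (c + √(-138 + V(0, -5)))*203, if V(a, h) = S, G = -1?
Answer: 45472 + 203*I*√146 ≈ 45472.0 + 2452.9*I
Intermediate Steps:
S = -8 (S = -2*(-3 + 1)² = -2*(-2)² = -2*4 = -8)
T(A, H) = -6 + 3*H (T(A, H) = 3*(-1*2 + H) = 3*(-2 + H) = -6 + 3*H)
V(a, h) = -8
c = 224 (c = (-6 + 3*4) - 1*(-218) = (-6 + 12) + 218 = 6 + 218 = 224)
(c + √(-138 + V(0, -5)))*203 = (224 + √(-138 - 8))*203 = (224 + √(-146))*203 = (224 + I*√146)*203 = 45472 + 203*I*√146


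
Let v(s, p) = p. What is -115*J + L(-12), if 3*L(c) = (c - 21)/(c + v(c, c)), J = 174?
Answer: -480229/24 ≈ -20010.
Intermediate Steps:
L(c) = (-21 + c)/(6*c) (L(c) = ((c - 21)/(c + c))/3 = ((-21 + c)/((2*c)))/3 = ((-21 + c)*(1/(2*c)))/3 = ((-21 + c)/(2*c))/3 = (-21 + c)/(6*c))
-115*J + L(-12) = -115*174 + (⅙)*(-21 - 12)/(-12) = -20010 + (⅙)*(-1/12)*(-33) = -20010 + 11/24 = -480229/24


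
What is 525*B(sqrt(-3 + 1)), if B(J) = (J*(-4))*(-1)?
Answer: 2100*I*sqrt(2) ≈ 2969.8*I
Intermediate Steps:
B(J) = 4*J (B(J) = -4*J*(-1) = 4*J)
525*B(sqrt(-3 + 1)) = 525*(4*sqrt(-3 + 1)) = 525*(4*sqrt(-2)) = 525*(4*(I*sqrt(2))) = 525*(4*I*sqrt(2)) = 2100*I*sqrt(2)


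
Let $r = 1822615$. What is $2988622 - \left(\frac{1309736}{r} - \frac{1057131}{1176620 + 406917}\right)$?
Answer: $\frac{8625695783917257943}{2886178289255} \approx 2.9886 \cdot 10^{6}$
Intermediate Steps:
$2988622 - \left(\frac{1309736}{r} - \frac{1057131}{1176620 + 406917}\right) = 2988622 - \left(\frac{1309736}{1822615} - \frac{1057131}{1176620 + 406917}\right) = 2988622 - \left(1309736 \cdot \frac{1}{1822615} - \frac{1057131}{1583537}\right) = 2988622 - \left(\frac{1309736}{1822615} - \frac{1057131}{1583537}\right) = 2988622 - \frac{147272598667}{2886178289255} = \frac{8625695783917257943}{2886178289255}$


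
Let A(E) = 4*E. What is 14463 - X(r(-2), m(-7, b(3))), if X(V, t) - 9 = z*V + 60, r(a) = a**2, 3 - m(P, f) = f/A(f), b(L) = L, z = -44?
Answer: 14570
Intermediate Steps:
m(P, f) = 11/4 (m(P, f) = 3 - f/(4*f) = 3 - f*1/(4*f) = 3 - 1*1/4 = 3 - 1/4 = 11/4)
X(V, t) = 69 - 44*V (X(V, t) = 9 + (-44*V + 60) = 9 + (60 - 44*V) = 69 - 44*V)
14463 - X(r(-2), m(-7, b(3))) = 14463 - (69 - 44*(-2)**2) = 14463 - (69 - 44*4) = 14463 - (69 - 176) = 14463 - 1*(-107) = 14463 + 107 = 14570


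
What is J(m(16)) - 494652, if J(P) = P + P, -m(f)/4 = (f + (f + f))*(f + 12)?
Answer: -505404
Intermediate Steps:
m(f) = -12*f*(12 + f) (m(f) = -4*(f + (f + f))*(f + 12) = -4*(f + 2*f)*(12 + f) = -4*3*f*(12 + f) = -12*f*(12 + f))
J(P) = 2*P
J(m(16)) - 494652 = 2*(-12*16*(12 + 16)) - 494652 = 2*(-12*16*28) - 494652 = 2*(-5376) - 494652 = -10752 - 494652 = -505404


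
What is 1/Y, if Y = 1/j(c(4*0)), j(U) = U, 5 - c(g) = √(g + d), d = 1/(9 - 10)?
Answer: 5 - I ≈ 5.0 - 1.0*I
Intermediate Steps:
d = -1 (d = 1/(-1) = -1)
c(g) = 5 - √(-1 + g) (c(g) = 5 - √(g - 1) = 5 - √(-1 + g))
Y = (5 + I)/26 (Y = 1/(5 - √(-1 + 4*0)) = 1/(5 - √(-1 + 0)) = 1/(5 - √(-1)) = 1/(5 - I) = (5 + I)/26 ≈ 0.19231 + 0.038462*I)
1/Y = 1/(5/26 + I/26) = 26*(5/26 - I/26)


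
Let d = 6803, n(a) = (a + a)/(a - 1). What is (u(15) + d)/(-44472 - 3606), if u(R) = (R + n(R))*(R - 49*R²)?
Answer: 1273579/336546 ≈ 3.7843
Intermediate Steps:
n(a) = 2*a/(-1 + a) (n(a) = (2*a)/(-1 + a) = 2*a/(-1 + a))
u(R) = (R - 49*R²)*(R + 2*R/(-1 + R)) (u(R) = (R + 2*R/(-1 + R))*(R - 49*R²) = (R - 49*R²)*(R + 2*R/(-1 + R)))
(u(15) + d)/(-44472 - 3606) = (15²*(1 - 49*15² - 48*15)/(-1 + 15) + 6803)/(-44472 - 3606) = (225*(1 - 49*225 - 720)/14 + 6803)/(-48078) = (225*(1/14)*(1 - 11025 - 720) + 6803)*(-1/48078) = (225*(1/14)*(-11744) + 6803)*(-1/48078) = (-1321200/7 + 6803)*(-1/48078) = -1273579/7*(-1/48078) = 1273579/336546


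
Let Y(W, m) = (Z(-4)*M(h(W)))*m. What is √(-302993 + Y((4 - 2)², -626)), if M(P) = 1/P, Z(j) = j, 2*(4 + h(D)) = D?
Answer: 3*I*√33805 ≈ 551.58*I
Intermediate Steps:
h(D) = -4 + D/2
Y(W, m) = -4*m/(-4 + W/2) (Y(W, m) = (-4/(-4 + W/2))*m = -4*m/(-4 + W/2))
√(-302993 + Y((4 - 2)², -626)) = √(-302993 - 8*(-626)/(-8 + (4 - 2)²)) = √(-302993 - 8*(-626)/(-8 + 2²)) = √(-302993 - 8*(-626)/(-8 + 4)) = √(-302993 - 8*(-626)/(-4)) = √(-302993 - 8*(-626)*(-¼)) = √(-302993 - 1252) = √(-304245) = 3*I*√33805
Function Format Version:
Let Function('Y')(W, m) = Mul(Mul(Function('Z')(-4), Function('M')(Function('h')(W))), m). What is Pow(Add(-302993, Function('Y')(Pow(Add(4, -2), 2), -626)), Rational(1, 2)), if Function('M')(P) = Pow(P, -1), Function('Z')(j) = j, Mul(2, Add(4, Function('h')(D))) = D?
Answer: Mul(3, I, Pow(33805, Rational(1, 2))) ≈ Mul(551.58, I)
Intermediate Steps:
Function('h')(D) = Add(-4, Mul(Rational(1, 2), D))
Function('Y')(W, m) = Mul(-4, m, Pow(Add(-4, Mul(Rational(1, 2), W)), -1)) (Function('Y')(W, m) = Mul(Mul(-4, Pow(Add(-4, Mul(Rational(1, 2), W)), -1)), m) = Mul(-4, m, Pow(Add(-4, Mul(Rational(1, 2), W)), -1)))
Pow(Add(-302993, Function('Y')(Pow(Add(4, -2), 2), -626)), Rational(1, 2)) = Pow(Add(-302993, Mul(-8, -626, Pow(Add(-8, Pow(Add(4, -2), 2)), -1))), Rational(1, 2)) = Pow(Add(-302993, Mul(-8, -626, Pow(Add(-8, Pow(2, 2)), -1))), Rational(1, 2)) = Pow(Add(-302993, Mul(-8, -626, Pow(Add(-8, 4), -1))), Rational(1, 2)) = Pow(Add(-302993, Mul(-8, -626, Pow(-4, -1))), Rational(1, 2)) = Pow(Add(-302993, Mul(-8, -626, Rational(-1, 4))), Rational(1, 2)) = Pow(Add(-302993, -1252), Rational(1, 2)) = Pow(-304245, Rational(1, 2)) = Mul(3, I, Pow(33805, Rational(1, 2)))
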